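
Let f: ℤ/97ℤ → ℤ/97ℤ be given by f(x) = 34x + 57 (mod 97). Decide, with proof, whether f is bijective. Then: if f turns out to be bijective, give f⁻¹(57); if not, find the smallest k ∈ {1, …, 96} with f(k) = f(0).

If f(s) = f(t), then 34s ≡ 34t (mod 97). Because gcd(34, 97) = 1, we may cancel 34 to get s ≡ t (mod 97).
We now compute 34⁻¹ mod 97 explicitly. Euclid's algorithm: 97 = 2·34 + 29, 34 = 1·29 + 5, 29 = 5·5 + 4, 5 = 1·4 + 1; back-substituting gives 1 = 20·34 − 7·97, so 34⁻¹ ≡ 20 (mod 97).
Then y ↦ 20(y − 57) is a two-sided inverse to f, so every y ∈ ℤ/97ℤ has a preimage.
Therefore f is bijective.
Since f is bijective, we find f⁻¹(57): we need 34x ≡ 57 − 57 ≡ 0 (mod 97). Using 34⁻¹ = 20: x ≡ 20·0 = 0, so x = 0.
Check: f(0) = 34·0 + 57 = 57 ≡ 57 (mod 97).

0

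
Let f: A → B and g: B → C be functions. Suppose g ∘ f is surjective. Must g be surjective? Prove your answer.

surjective

Let c ∈ C. Since g ∘ f is surjective, some a ∈ A has g(f(a)) = c. Then b = f(a) ∈ B satisfies g(b) = c. So g is surjective.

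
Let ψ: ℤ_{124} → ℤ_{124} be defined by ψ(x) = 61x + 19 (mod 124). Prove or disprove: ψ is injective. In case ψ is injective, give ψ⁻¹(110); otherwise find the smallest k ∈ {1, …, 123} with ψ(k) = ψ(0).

By definition, ψ is injective when ψ(a) = ψ(b) forces a = b.
If ψ(a) = ψ(b), then 61a ≡ 61b (mod 124). Because gcd(61, 124) = 1, we may cancel 61 to get a ≡ b (mod 124).
Therefore ψ is injective.
We now compute 61⁻¹ mod 124 explicitly. Euclid's algorithm: 124 = 2·61 + 2, 61 = 30·2 + 1; back-substituting gives 1 = 61·61 − 30·124, so 61⁻¹ ≡ 61 (mod 124).
Since ψ is injective, we compute ψ⁻¹(110): solve 61x + 19 ≡ 110 (mod 124), i.e. 61x ≡ 91 (mod 124).
Multiplying by 61⁻¹ = 61 gives x ≡ 61·91 = 5551 = 44·124 + 95 ≡ 95 (mod 124).
Check: ψ(95) = 61·95 + 19 = 5814 = 46·124 + 110 ≡ 110 (mod 124).

95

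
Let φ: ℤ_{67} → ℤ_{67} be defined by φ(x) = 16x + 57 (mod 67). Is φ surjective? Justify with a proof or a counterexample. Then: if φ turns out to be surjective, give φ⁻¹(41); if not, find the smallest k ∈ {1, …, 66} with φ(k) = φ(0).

66

Since gcd(16, 67) = 1, 16 is invertible modulo 67. Euclid's algorithm: 67 = 4·16 + 3, 16 = 5·3 + 1; back-substituting gives 1 = 21·16 − 5·67, so 16⁻¹ ≡ 21 (mod 67).
For any y ∈ ℤ_{67}, x = 21(y − 57) mod 67 satisfies φ(x) = 16·21(y − 57) + 57 ≡ y (since 16·21 ≡ 1 mod 67). So every y has a preimage.
Thus φ is surjective.
Since φ is surjective, we find φ⁻¹(41): we need 16x ≡ 41 − 57 ≡ 51 (mod 67). Using 16⁻¹ = 21: x ≡ 21·51 = 1071 = 15·67 + 66, so x = 66.
Check: φ(66) = 16·66 + 57 = 1113 = 16·67 + 41 ≡ 41 (mod 67).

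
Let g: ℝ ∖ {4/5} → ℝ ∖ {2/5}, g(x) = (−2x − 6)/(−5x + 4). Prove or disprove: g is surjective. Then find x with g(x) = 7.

34/33

For any y ≠ 2/5, solving y(−5x + 4) = −2x − 6 for x gives a well-defined x ≠ 4/5. So g is surjective.
Solving g(x) = 7: cross-multiplying gives −2x − 6 = 7(−5x + 4), which rearranges to 33x = 34, so x = 34/33.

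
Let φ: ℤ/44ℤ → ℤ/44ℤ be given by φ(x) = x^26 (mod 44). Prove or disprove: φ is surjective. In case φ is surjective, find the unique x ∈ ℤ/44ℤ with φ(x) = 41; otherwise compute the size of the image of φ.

12

φ(10): Repeated squaring mod 44: 10^1 ≡ 10, 10^2 ≡ 10² = 100 ≡ 12, 10^4 ≡ 12² = 144 ≡ 12, 10^8 ≡ 12² = 144 ≡ 12, 10^16 ≡ 12² = 144 ≡ 12. Since 26 = 16 + 8 + 2, 10^26 ≡ 12·12·12: 12·12 = 144 ≡ 12, then 12·12 = 144 ≡ 12. So 10^26 ≡ 12 (mod 44).
φ(12): Repeated squaring mod 44: 12^1 ≡ 12, 12^2 ≡ 12² = 144 ≡ 12, 12^4 ≡ 12² = 144 ≡ 12, 12^8 ≡ 12² = 144 ≡ 12, 12^16 ≡ 12² = 144 ≡ 12. Since 26 = 16 + 8 + 2, 12^26 ≡ 12·12·12: 12·12 = 144 ≡ 12, then 12·12 = 144 ≡ 12. So 12^26 ≡ 12 (mod 44).
So φ(10) = φ(12) = 12 while 10 ≠ 12, thus φ is not injective.
A non-injective map from the 44-element set ℤ/44ℤ to itself takes at most 43 distinct values, so it cannot be surjective. Therefore φ is not surjective.
Since φ is not surjective, we determine |image(φ)|. Computing x^26 mod 44 for each x (by repeated squaring, reducing mod 44 at every step), the values φ(0), φ(1), …, φ(43) are: 0, 1, 20, 25, 4, 5, 16, 37, 36, 9, 12, 33, 12, 9, 36, 37, 16, 5, 4, 25, 20, 1, 0, 1, 20, 25, 4, 5, 16, 37, 36, 9, 12, 33, 12, 9, 36, 37, 16, 5, 4, 25, 20, 1.
The distinct values are {0, 1, 4, 5, 9, 12, 16, 20, 25, 33, 36, 37}; there are 12 of them.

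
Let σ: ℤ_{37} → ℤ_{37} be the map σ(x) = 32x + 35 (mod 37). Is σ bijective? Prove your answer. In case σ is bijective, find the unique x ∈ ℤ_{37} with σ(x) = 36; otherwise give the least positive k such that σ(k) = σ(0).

22

Recall that injectivity means: for all s, t in the domain, σ(s) = σ(t) implies s = t.
Suppose σ(s) = σ(t) in ℤ_{37}. Then 32s + 35 ≡ 32t + 35 (mod 37), thus 32(s − t) ≡ 0 (mod 37).
Since gcd(32, 37) = 1, 32 is invertible modulo 37, thus s − t ≡ 0 (mod 37), i.e. s = t.
We now compute 32⁻¹ mod 37 explicitly. Euclid's algorithm: 37 = 1·32 + 5, 32 = 6·5 + 2, 5 = 2·2 + 1; back-substituting gives 1 = 22·32 − 19·37, so 32⁻¹ ≡ 22 (mod 37).
For any y ∈ ℤ_{37}, x = 22(y − 35) mod 37 satisfies σ(x) = 32·22(y − 35) + 35 ≡ y (since 32·22 ≡ 1 mod 37). So every y has a preimage.
Hence σ is bijective.
Since σ is bijective, we find σ⁻¹(36): we need 32x ≡ 36 − 35 ≡ 1 (mod 37). Using 32⁻¹ = 22: x ≡ 22·1 = 22, so x = 22.
Check: σ(22) = 32·22 + 35 = 739 = 19·37 + 36 ≡ 36 (mod 37).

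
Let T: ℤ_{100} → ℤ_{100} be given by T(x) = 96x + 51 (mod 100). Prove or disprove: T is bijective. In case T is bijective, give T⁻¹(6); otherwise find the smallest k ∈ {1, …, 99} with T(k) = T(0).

Recall: injectivity means: for all u, v in the domain, T(u) = T(v) implies u = v.
We have gcd(96, 100) = 4 > 1. Taking u = 0 and v = 25: T(0) = 51 and T(25) = 96·25 + 51 = 2451 ≡ 51 (mod 100).
So T(0) = T(25) while 0 ≠ 25, hence T is not injective, hence not bijective.
Since T is not bijective, we find the least positive k with T(k) = T(0): this means 96k ≡ 0 (mod 100), i.e. 100 ∣ 96k. Since gcd(96, 100) = 4, dividing through by 4 this holds exactly when 25 ∣ 24k, and as gcd(24, 25) = 1, exactly when 25 ∣ k.
The smallest positive such k is 25.

25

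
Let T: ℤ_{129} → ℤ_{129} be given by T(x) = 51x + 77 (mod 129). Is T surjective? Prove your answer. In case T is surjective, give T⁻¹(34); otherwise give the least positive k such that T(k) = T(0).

43

Since gcd(51, 129) = 3, we have 51x ≡ 0 (mod 3) for all x, so T(x) ≡ 2 (mod 3).
But 0 ≢ 2 (mod 3), so 0 ∈ ℤ_{129} has no preimage. Thus T is not surjective.
Since T is not surjective, we find the least positive k with T(k) = T(0): this means 51k ≡ 0 (mod 129), i.e. 129 ∣ 51k. Since gcd(51, 129) = 3, dividing through by 3 this holds exactly when 43 ∣ 17k, and as gcd(17, 43) = 1, exactly when 43 ∣ k.
The smallest positive such k is 43.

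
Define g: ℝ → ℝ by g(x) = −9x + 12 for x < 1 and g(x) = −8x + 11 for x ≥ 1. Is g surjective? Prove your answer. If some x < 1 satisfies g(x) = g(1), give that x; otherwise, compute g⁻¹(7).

5/9

Both pieces are strictly decreasing (slopes −9 and −8), so each is injective on its own interval.
The left piece maps (−∞, 1) onto (3, ∞); the right piece maps [1, ∞) onto (−∞, 3].
These images together cover ℝ, so g is surjective.
Because the two images are disjoint, no x < 1 has g(x) = g(1), so we compute g⁻¹(7): 7 lies in (3, ∞), so solve −9x + 12 = 7: x = (7 − 12)/(−9) = 5/9.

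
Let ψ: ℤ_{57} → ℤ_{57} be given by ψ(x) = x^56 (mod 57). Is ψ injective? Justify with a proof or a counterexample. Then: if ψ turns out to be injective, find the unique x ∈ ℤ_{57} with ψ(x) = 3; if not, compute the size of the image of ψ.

20

ψ(8): Repeated squaring mod 57: 8^1 ≡ 8, 8^2 ≡ 8² = 64 ≡ 7, 8^4 ≡ 7² = 49, 8^8 ≡ 49² = 2401 ≡ 7, 8^16 ≡ 7² = 49, 8^32 ≡ 49² = 2401 ≡ 7. Since 56 = 32 + 16 + 8, 8^56 ≡ 7·49·7: 7·49 = 343 ≡ 1, then 1·7 = 7. So 8^56 ≡ 7 (mod 57).
ψ(11): Repeated squaring mod 57: 11^1 ≡ 11, 11^2 ≡ 11² = 121 ≡ 7, 11^4 ≡ 7² = 49, 11^8 ≡ 49² = 2401 ≡ 7, 11^16 ≡ 7² = 49, 11^32 ≡ 49² = 2401 ≡ 7. Since 56 = 32 + 16 + 8, 11^56 ≡ 7·49·7: 7·49 = 343 ≡ 1, then 1·7 = 7. So 11^56 ≡ 7 (mod 57).
So ψ(8) = ψ(11) = 7 while 8 ≠ 11, thus ψ is not injective.
Since ψ is not injective, we determine |image(ψ)|. Computing x^56 mod 57 for each x (by repeated squaring, reducing mod 57 at every step), the values ψ(0), ψ(1), …, ψ(56) are: 0, 1, 4, 9, 16, 25, 36, 49, 7, 24, 43, 7, 30, 55, 25, 54, 28, 4, 39, 19, 1, 42, 28, 16, 6, 55, 49, 45, 43, 43, 45, 49, 55, 6, 16, 28, 42, 1, 19, 39, 4, 28, 54, 25, 55, 30, 7, 43, 24, 7, 49, 36, 25, 16, 9, 4, 1.
The distinct values are {0, 1, 4, 6, 7, 9, 16, 19, 24, 25, 28, 30, 36, 39, 42, 43, 45, 49, 54, 55}; there are 20 of them.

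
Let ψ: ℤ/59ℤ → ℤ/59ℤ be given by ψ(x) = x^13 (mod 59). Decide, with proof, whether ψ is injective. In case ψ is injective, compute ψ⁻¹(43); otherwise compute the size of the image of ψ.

10

Since 59 is prime, the nonzero elements of ℤ/59ℤ form a cyclic group of order 58.
As gcd(13, 58) = 1, raising to the 13th power is a bijection on this group: if a^13 ≡ b^13 then (ab^{−1})^13 = 1, and the only element of order dividing gcd(13, 58) = 1 is 1, so a = b.
With ψ(0) = 0 this makes ψ injective on all of ℤ/59ℤ, hence bijective (finite equal-size domain and codomain). In particular ψ is injective.
Since ψ is injective, we find the preimage of 43. The inverse of x ↦ x^13 on (ℤ/59ℤ)^× is x ↦ x^9, because 13·9 = 117 = 2·58 + 1 ≡ 1 (mod 58) and x^{58} = 1 for x ≠ 0 (Fermat). So ψ⁻¹(43) = 43^9 mod 59.
Repeated squaring mod 59: 43^1 ≡ 43, 43^2 ≡ 43² = 1849 ≡ 20, 43^4 ≡ 20² = 400 ≡ 46, 43^8 ≡ 46² = 2116 ≡ 51. Since 9 = 8 + 1, 43^9 ≡ 51·43: 51·43 = 2193 ≡ 10. So 43^9 ≡ 10 (mod 59).
Hence ψ⁻¹(43) = 10.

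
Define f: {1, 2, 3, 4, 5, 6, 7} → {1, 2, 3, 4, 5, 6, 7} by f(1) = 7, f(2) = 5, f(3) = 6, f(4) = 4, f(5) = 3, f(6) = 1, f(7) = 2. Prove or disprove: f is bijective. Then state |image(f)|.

7

The values 7, 5, 6, 4, 3, 1, 2 are a permutation of {1, 2, 3, 4, 5, 6, 7}: each element appears exactly once.
So f is injective and surjective, hence bijective.
The image of f is {1, 2, 3, 4, 5, 6, 7}, which has 7 elements.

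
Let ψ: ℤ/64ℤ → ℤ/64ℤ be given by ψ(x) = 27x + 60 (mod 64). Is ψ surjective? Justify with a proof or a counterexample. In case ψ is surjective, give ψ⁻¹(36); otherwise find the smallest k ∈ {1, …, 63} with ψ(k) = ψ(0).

Since gcd(27, 64) = 1, 27 is invertible modulo 64. Euclid's algorithm: 64 = 2·27 + 10, 27 = 2·10 + 7, 10 = 1·7 + 3, 7 = 2·3 + 1; back-substituting gives 1 = 19·27 − 8·64, so 27⁻¹ ≡ 19 (mod 64).
Then y ↦ 19(y − 60) is a two-sided inverse to ψ, so every y ∈ ℤ/64ℤ has a preimage.
Thus ψ is surjective.
Since ψ is surjective, we compute ψ⁻¹(36): solve 27x + 60 ≡ 36 (mod 64), i.e. 27x ≡ 40 (mod 64).
Multiplying by 27⁻¹ = 19 gives x ≡ 19·40 = 760 = 11·64 + 56 ≡ 56 (mod 64).
Check: ψ(56) = 27·56 + 60 = 1572 = 24·64 + 36 ≡ 36 (mod 64).

56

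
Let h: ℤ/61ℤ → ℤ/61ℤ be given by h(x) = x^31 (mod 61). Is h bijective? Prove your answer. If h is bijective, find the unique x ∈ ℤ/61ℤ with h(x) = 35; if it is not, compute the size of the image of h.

Since 61 is prime, the nonzero elements of ℤ/61ℤ form a cyclic group of order 60.
As gcd(31, 60) = 1, raising to the 31st power is a bijection on this group: if a^31 ≡ b^31 then (ab^{−1})^31 = 1, and the only element of order dividing gcd(31, 60) = 1 is 1, so a = b.
With h(0) = 0 this makes h injective on all of ℤ/61ℤ, hence bijective (finite equal-size domain and codomain). In particular h is bijective.
Since h is bijective, we find the preimage of 35. The inverse of x ↦ x^31 on (ℤ/61ℤ)^× is x ↦ x^31, because 31·31 = 961 = 16·60 + 1 ≡ 1 (mod 60) and x^{60} = 1 for x ≠ 0 (Fermat). So h⁻¹(35) = 35^31 mod 61.
Repeated squaring mod 61: 35^1 ≡ 35, 35^2 ≡ 35² = 1225 ≡ 5, 35^4 ≡ 5² = 25, 35^8 ≡ 25² = 625 ≡ 15, 35^16 ≡ 15² = 225 ≡ 42. Since 31 = 16 + 8 + 4 + 2 + 1, 35^31 ≡ 42·15·25·5·35: 42·15 = 630 ≡ 20, then 20·25 = 500 ≡ 12, then 12·5 = 60, then 60·35 = 2100 ≡ 26. So 35^31 ≡ 26 (mod 61).
Hence h⁻¹(35) = 26.

26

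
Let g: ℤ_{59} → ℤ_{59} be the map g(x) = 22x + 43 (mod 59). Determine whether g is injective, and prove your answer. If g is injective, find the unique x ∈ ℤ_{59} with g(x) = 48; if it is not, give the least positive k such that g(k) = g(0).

If g(s) = g(t), then 22s ≡ 22t (mod 59). Because gcd(22, 59) = 1, we may cancel 22 to get s ≡ t (mod 59).
Therefore g is injective.
We now compute 22⁻¹ mod 59 explicitly. Euclid's algorithm: 59 = 2·22 + 15, 22 = 1·15 + 7, 15 = 2·7 + 1; back-substituting gives 1 = 51·22 − 19·59, so 22⁻¹ ≡ 51 (mod 59).
Since g is injective, we find g⁻¹(48): we need 22x ≡ 48 − 43 ≡ 5 (mod 59). Using 22⁻¹ = 51: x ≡ 51·5 = 255 = 4·59 + 19, so x = 19.
Check: g(19) = 22·19 + 43 = 461 = 7·59 + 48 ≡ 48 (mod 59).

19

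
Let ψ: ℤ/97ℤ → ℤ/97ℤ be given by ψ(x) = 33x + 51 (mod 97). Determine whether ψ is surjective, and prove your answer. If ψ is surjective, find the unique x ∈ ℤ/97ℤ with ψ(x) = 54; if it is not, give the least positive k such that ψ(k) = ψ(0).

Recall that surjectivity means every element of the codomain has a preimage under ψ.
Since gcd(33, 97) = 1, 33 is invertible modulo 97. Euclid's algorithm: 97 = 2·33 + 31, 33 = 1·31 + 2, 31 = 15·2 + 1; back-substituting gives 1 = 50·33 − 17·97, so 33⁻¹ ≡ 50 (mod 97).
For any y ∈ ℤ/97ℤ, x = 50(y − 51) mod 97 satisfies ψ(x) = 33·50(y − 51) + 51 ≡ y (since 33·50 ≡ 1 mod 97). So every y has a preimage.
Thus ψ is surjective.
Since ψ is surjective, we find ψ⁻¹(54): we need 33x ≡ 54 − 51 ≡ 3 (mod 97). Using 33⁻¹ = 50: x ≡ 50·3 = 150 = 1·97 + 53, so x = 53.
Check: ψ(53) = 33·53 + 51 = 1800 = 18·97 + 54 ≡ 54 (mod 97).

53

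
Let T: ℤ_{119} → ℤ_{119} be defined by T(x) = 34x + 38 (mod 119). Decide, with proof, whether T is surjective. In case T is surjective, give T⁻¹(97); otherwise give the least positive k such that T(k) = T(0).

7

Recall that surjectivity means every element of the codomain has a preimage under T.
Since gcd(34, 119) = 17, we have 34x ≡ 0 (mod 17) for all x, so T(x) ≡ 4 (mod 17).
But 0 ≢ 4 (mod 17), so 0 ∈ ℤ_{119} has no preimage. Therefore T is not surjective.
Since T is not surjective, we find the least positive k with T(k) = T(0): this means 34k ≡ 0 (mod 119), i.e. 119 ∣ 34k. Since gcd(34, 119) = 17, dividing through by 17 this holds exactly when 7 ∣ 2k, and as gcd(2, 7) = 1, exactly when 7 ∣ k.
The smallest positive such k is 7.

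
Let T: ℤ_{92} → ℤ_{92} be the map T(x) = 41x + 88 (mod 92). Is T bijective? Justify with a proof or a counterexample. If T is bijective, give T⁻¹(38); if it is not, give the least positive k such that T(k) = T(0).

10

Suppose T(u) = T(v) in ℤ_{92}. Then 41u + 88 ≡ 41v + 88 (mod 92), hence 41(u − v) ≡ 0 (mod 92).
Since gcd(41, 92) = 1, 41 is invertible modulo 92, so u − v ≡ 0 (mod 92), i.e. u = v.
We now compute 41⁻¹ mod 92 explicitly. Euclid's algorithm: 92 = 2·41 + 10, 41 = 4·10 + 1; back-substituting gives 1 = 9·41 − 4·92, so 41⁻¹ ≡ 9 (mod 92).
Then y ↦ 9(y − 88) is a two-sided inverse to T, so every y ∈ ℤ_{92} has a preimage.
Thus T is bijective.
Since T is bijective, we compute T⁻¹(38): solve 41x + 88 ≡ 38 (mod 92), i.e. 41x ≡ 42 (mod 92).
Multiplying by 41⁻¹ = 9 gives x ≡ 9·42 = 378 = 4·92 + 10 ≡ 10 (mod 92).
Check: T(10) = 41·10 + 88 = 498 = 5·92 + 38 ≡ 38 (mod 92).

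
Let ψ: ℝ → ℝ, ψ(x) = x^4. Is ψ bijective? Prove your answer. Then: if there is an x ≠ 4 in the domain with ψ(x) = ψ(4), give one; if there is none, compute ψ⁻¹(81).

ψ(4) = 256 = (−4)^4 = ψ(−4) (since 4 is even), with 4 ≠ −4. So ψ is not injective, hence not bijective.
For the follow-up, such an x exists: taking x = −4 ∈ ℝ gives ψ(−4) = 256 = ψ(4) with −4 ≠ 4.

-4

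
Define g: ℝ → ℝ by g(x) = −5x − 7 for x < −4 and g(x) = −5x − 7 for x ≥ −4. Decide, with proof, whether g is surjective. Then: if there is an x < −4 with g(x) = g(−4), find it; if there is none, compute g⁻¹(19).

-26/5

Both pieces are strictly decreasing (slopes −5 and −5), so each is injective on its own interval.
The left piece maps (−∞, −4) onto (13, ∞); the right piece maps [−4, ∞) onto (−∞, 13].
These images together cover ℝ, so g is surjective.
Because the two images are disjoint, no x < −4 has g(x) = g(−4), so we compute g⁻¹(19): 19 lies in (13, ∞), so solve −5x − 7 = 19: x = (19 + 7)/(−5) = −26/5.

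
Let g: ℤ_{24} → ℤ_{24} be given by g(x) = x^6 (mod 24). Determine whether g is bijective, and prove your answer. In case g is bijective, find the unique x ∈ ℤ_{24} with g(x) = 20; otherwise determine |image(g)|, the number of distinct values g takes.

4

g(2): Repeated squaring mod 24: 2^1 ≡ 2, 2^2 ≡ 2² = 4, 2^4 ≡ 4² = 16. Since 6 = 4 + 2, 2^6 ≡ 16·4: 16·4 = 64 ≡ 16. So 2^6 ≡ 16 (mod 24).
g(4): Repeated squaring mod 24: 4^1 ≡ 4, 4^2 ≡ 4² = 16, 4^4 ≡ 16² = 256 ≡ 16. Since 6 = 4 + 2, 4^6 ≡ 16·16: 16·16 = 256 ≡ 16. So 4^6 ≡ 16 (mod 24).
So g(2) = g(4) = 16 while 2 ≠ 4, hence g is not injective, hence not bijective.
Since g is not bijective, we determine |image(g)|. Computing x^6 mod 24 for each x (by repeated squaring, reducing mod 24 at every step), the values g(0), g(1), …, g(23) are: 0, 1, 16, 9, 16, 1, 0, 1, 16, 9, 16, 1, 0, 1, 16, 9, 16, 1, 0, 1, 16, 9, 16, 1.
The distinct values are {0, 1, 9, 16}; there are 4 of them.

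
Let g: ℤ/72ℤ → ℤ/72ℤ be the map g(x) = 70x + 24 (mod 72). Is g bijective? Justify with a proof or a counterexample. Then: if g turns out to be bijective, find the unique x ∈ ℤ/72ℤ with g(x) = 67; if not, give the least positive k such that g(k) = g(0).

Recall that g is injective when g(x_1) = g(x_2) forces x_1 = x_2.
We have gcd(70, 72) = 2 > 1. Taking x_1 = 0 and x_2 = 36: g(0) = 24 and g(36) = 70·36 + 24 = 2544 ≡ 24 (mod 72).
So g(0) = g(36) while 0 ≠ 36, hence g is not injective, hence not bijective.
Since g is not bijective, we find the least positive k with g(k) = g(0): this means 70k ≡ 0 (mod 72), i.e. 72 ∣ 70k. Since gcd(70, 72) = 2, dividing through by 2 this holds exactly when 36 ∣ 35k, and as gcd(35, 36) = 1, exactly when 36 ∣ k.
The smallest positive such k is 36.

36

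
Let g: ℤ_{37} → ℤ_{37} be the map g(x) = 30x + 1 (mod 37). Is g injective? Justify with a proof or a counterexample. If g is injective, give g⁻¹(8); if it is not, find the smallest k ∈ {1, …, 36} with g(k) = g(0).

By definition, g is injective if g(a) = g(b) implies a = b.
Suppose g(a) = g(b) in ℤ_{37}. Then 30a + 1 ≡ 30b + 1 (mod 37), so 30(a − b) ≡ 0 (mod 37).
Since gcd(30, 37) = 1, 30 is invertible modulo 37, so a − b ≡ 0 (mod 37), i.e. a = b.
Therefore g is injective.
We now compute 30⁻¹ mod 37 explicitly. Euclid's algorithm: 37 = 1·30 + 7, 30 = 4·7 + 2, 7 = 3·2 + 1; back-substituting gives 1 = 21·30 − 17·37, so 30⁻¹ ≡ 21 (mod 37).
Since g is injective, we find g⁻¹(8): we need 30x ≡ 8 − 1 ≡ 7 (mod 37). Using 30⁻¹ = 21: x ≡ 21·7 = 147 = 3·37 + 36, so x = 36.
Check: g(36) = 30·36 + 1 = 1081 = 29·37 + 8 ≡ 8 (mod 37).

36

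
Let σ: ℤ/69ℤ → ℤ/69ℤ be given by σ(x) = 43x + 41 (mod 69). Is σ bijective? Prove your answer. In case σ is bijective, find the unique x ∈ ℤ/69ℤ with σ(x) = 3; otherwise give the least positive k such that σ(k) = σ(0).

28

Recall: σ is injective when σ(s) = σ(t) forces s = t.
If σ(s) = σ(t), then 43s ≡ 43t (mod 69). Because gcd(43, 69) = 1, we may cancel 43 to get s ≡ t (mod 69).
We now compute 43⁻¹ mod 69 explicitly. Euclid's algorithm: 69 = 1·43 + 26, 43 = 1·26 + 17, 26 = 1·17 + 9, 17 = 1·9 + 8, 9 = 1·8 + 1; back-substituting gives 1 = 61·43 − 38·69, so 43⁻¹ ≡ 61 (mod 69).
For any y ∈ ℤ/69ℤ, x = 61(y − 41) mod 69 satisfies σ(x) = 43·61(y − 41) + 41 ≡ y (since 43·61 ≡ 1 mod 69). So every y has a preimage.
Therefore σ is bijective.
Since σ is bijective, we find σ⁻¹(3): we need 43x ≡ 3 − 41 ≡ 31 (mod 69). Using 43⁻¹ = 61: x ≡ 61·31 = 1891 = 27·69 + 28, so x = 28.
Check: σ(28) = 43·28 + 41 = 1245 = 18·69 + 3 ≡ 3 (mod 69).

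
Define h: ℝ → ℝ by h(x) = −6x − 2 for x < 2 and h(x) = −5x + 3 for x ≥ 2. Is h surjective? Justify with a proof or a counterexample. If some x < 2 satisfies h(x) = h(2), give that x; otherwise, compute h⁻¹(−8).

5/6

Both pieces are strictly decreasing (slopes −6 and −5), so each is injective on its own interval.
The left piece maps (−∞, 2) onto (−14, ∞); the right piece maps [2, ∞) onto (−∞, −7].
The union (−14, ∞) ∪ (−∞, −7] covers ℝ, so h is surjective.
For the follow-up: the images overlap, so an x < 2 with h(x) = h(2) exists. h(2) = −7; solving −6x − 2 = −7 for x < 2 gives x = (−7 + 2)/(−6) = 5/6.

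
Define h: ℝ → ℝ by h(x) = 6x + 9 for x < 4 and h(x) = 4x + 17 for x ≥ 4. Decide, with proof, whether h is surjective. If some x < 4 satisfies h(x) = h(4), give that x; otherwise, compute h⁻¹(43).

Both pieces are strictly increasing (slopes 6 and 4), so each is injective on its own interval.
The left piece maps (−∞, 4) onto (−∞, 33); the right piece maps [4, ∞) onto [33, ∞).
These images together cover ℝ, so h is surjective.
Because the two images are disjoint, no x < 4 has h(x) = h(4), so we compute h⁻¹(43): 43 lies in [33, ∞), so solve 4x + 17 = 43: x = (43 − 17)/4 = 13/2.

13/2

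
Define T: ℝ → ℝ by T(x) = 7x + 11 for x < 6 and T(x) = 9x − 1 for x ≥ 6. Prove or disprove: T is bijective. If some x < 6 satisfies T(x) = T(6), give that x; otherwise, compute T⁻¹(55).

Both pieces are strictly increasing (slopes 7 and 9), so each is injective on its own interval.
The left piece maps (−∞, 6) onto (−∞, 53); the right piece maps [6, ∞) onto [53, ∞).
Since 53 = 53, the images partition ℝ: T is injective and surjective, hence bijective.
Because the two images are disjoint, no x < 6 has T(x) = T(6), so we compute T⁻¹(55): 55 lies in [53, ∞), so solve 9x − 1 = 55: x = (55 + 1)/9 = 56/9.

56/9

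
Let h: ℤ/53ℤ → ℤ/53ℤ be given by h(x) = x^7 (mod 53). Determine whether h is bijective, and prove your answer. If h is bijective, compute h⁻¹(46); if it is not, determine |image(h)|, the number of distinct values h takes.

Since 53 is prime, the nonzero elements of ℤ/53ℤ form a cyclic group of order 52.
As gcd(7, 52) = 1, raising to the 7th power is a bijection on this group: if s^7 ≡ t^7 then (st^{−1})^7 = 1, and the only element of order dividing gcd(7, 52) = 1 is 1, so s = t.
With h(0) = 0 this makes h injective on all of ℤ/53ℤ, hence bijective (finite equal-size domain and codomain). In particular h is bijective.
Since h is bijective, we find the preimage of 46. The inverse of x ↦ x^7 on (ℤ/53ℤ)^× is x ↦ x^15, because 7·15 = 105 = 2·52 + 1 ≡ 1 (mod 52) and x^{52} = 1 for x ≠ 0 (Fermat). So h⁻¹(46) = 46^15 mod 53.
Repeated squaring mod 53: 46^1 ≡ 46, 46^2 ≡ 46² = 2116 ≡ 49, 46^4 ≡ 49² = 2401 ≡ 16, 46^8 ≡ 16² = 256 ≡ 44. Since 15 = 8 + 4 + 2 + 1, 46^15 ≡ 44·16·49·46: 44·16 = 704 ≡ 15, then 15·49 = 735 ≡ 46, then 46·46 = 2116 ≡ 49. So 46^15 ≡ 49 (mod 53).
Hence h⁻¹(46) = 49.

49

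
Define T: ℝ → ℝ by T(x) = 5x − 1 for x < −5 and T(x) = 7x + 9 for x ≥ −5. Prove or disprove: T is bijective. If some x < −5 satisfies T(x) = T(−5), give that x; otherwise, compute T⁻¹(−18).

Both pieces are strictly increasing (slopes 5 and 7), so each is injective on its own interval.
The left piece maps (−∞, −5) onto (−∞, −26); the right piece maps [−5, ∞) onto [−26, ∞).
Since −26 = −26, the images partition ℝ: T is injective and surjective, hence bijective.
Because the two images are disjoint, no x < −5 has T(x) = T(−5), so we compute T⁻¹(−18): −18 lies in [−26, ∞), so solve 7x + 9 = −18: x = (−18 − 9)/7 = −27/7.

-27/7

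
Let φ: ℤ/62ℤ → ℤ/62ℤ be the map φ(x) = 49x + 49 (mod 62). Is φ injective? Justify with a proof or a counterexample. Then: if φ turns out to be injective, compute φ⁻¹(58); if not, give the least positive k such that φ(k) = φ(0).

By definition, φ is injective if φ(u) = φ(v) implies u = v.
Suppose φ(u) = φ(v) in ℤ/62ℤ. Then 49u + 49 ≡ 49v + 49 (mod 62), therefore 49(u − v) ≡ 0 (mod 62).
Since gcd(49, 62) = 1, 49 is invertible modulo 62, therefore u − v ≡ 0 (mod 62), i.e. u = v.
So φ is injective.
We now compute 49⁻¹ mod 62 explicitly. Euclid's algorithm: 62 = 1·49 + 13, 49 = 3·13 + 10, 13 = 1·10 + 3, 10 = 3·3 + 1; back-substituting gives 1 = 19·49 − 15·62, so 49⁻¹ ≡ 19 (mod 62).
Since φ is injective, we find φ⁻¹(58): we need 49x ≡ 58 − 49 ≡ 9 (mod 62). Using 49⁻¹ = 19: x ≡ 19·9 = 171 = 2·62 + 47, so x = 47.
Check: φ(47) = 49·47 + 49 = 2352 = 37·62 + 58 ≡ 58 (mod 62).

47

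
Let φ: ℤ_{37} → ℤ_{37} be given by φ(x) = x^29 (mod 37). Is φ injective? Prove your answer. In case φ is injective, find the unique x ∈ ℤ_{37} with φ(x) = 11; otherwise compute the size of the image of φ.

Since 37 is prime, the nonzero elements of ℤ_{37} form a cyclic group of order 36.
As gcd(29, 36) = 1, raising to the 29th power is a bijection on this group: if a^29 ≡ b^29 then (ab^{−1})^29 = 1, and the only element of order dividing gcd(29, 36) = 1 is 1, so a = b.
With φ(0) = 0 this makes φ injective on all of ℤ_{37}, hence bijective (finite equal-size domain and codomain). In particular φ is injective.
Since φ is injective, we find the preimage of 11. The inverse of x ↦ x^29 on (ℤ_{37})^× is x ↦ x^5, because 29·5 = 145 = 4·36 + 1 ≡ 1 (mod 36) and x^{36} = 1 for x ≠ 0 (Fermat). So φ⁻¹(11) = 11^5 mod 37.
Repeated squaring mod 37: 11^1 ≡ 11, 11^2 ≡ 11² = 121 ≡ 10, 11^4 ≡ 10² = 100 ≡ 26. Since 5 = 4 + 1, 11^5 ≡ 26·11: 26·11 = 286 ≡ 27. So 11^5 ≡ 27 (mod 37).
Hence φ⁻¹(11) = 27.

27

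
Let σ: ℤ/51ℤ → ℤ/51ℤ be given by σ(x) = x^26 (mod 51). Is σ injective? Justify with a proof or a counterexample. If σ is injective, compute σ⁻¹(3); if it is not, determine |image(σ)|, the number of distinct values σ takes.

18

σ(7): Repeated squaring mod 51: 7^1 ≡ 7, 7^2 ≡ 7² = 49, 7^4 ≡ 49² = 2401 ≡ 4, 7^8 ≡ 4² = 16, 7^16 ≡ 16² = 256 ≡ 1. Since 26 = 16 + 8 + 2, 7^26 ≡ 1·16·49: 1·16 = 16, then 16·49 = 784 ≡ 19. So 7^26 ≡ 19 (mod 51).
σ(10): Repeated squaring mod 51: 10^1 ≡ 10, 10^2 ≡ 10² = 100 ≡ 49, 10^4 ≡ 49² = 2401 ≡ 4, 10^8 ≡ 4² = 16, 10^16 ≡ 16² = 256 ≡ 1. Since 26 = 16 + 8 + 2, 10^26 ≡ 1·16·49: 1·16 = 16, then 16·49 = 784 ≡ 19. So 10^26 ≡ 19 (mod 51).
So σ(7) = σ(10) = 19 while 7 ≠ 10, therefore σ is not injective.
Since σ is not injective, we determine |image(σ)|. Computing x^26 mod 51 for each x (by repeated squaring, reducing mod 51 at every step), the values σ(0), σ(1), …, σ(50) are: 0, 1, 4, 42, 16, 43, 15, 19, 13, 30, 19, 49, 9, 16, 25, 21, 1, 34, 18, 4, 25, 33, 43, 49, 36, 13, 13, 36, 49, 43, 33, 25, 4, 18, 34, 1, 21, 25, 16, 9, 49, 19, 30, 13, 19, 15, 43, 16, 42, 4, 1.
The distinct values are {0, 1, 4, 9, 13, 15, 16, 18, 19, 21, 25, 30, 33, 34, 36, 42, 43, 49}; there are 18 of them.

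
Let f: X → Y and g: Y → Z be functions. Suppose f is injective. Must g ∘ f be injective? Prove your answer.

No. Take X = Y = Z = {1, 2, 3}, f = identity (injective), and g(x) = 1 for every x.
Then (g ∘ f)(1) = 1 = (g ∘ f)(3) with 1 ≠ 3, so g ∘ f is not injective.

not injective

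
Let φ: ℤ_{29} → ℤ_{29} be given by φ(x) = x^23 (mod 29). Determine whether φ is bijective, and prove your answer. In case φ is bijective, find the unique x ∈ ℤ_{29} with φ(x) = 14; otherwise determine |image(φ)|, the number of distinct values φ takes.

8

Since 29 is prime, the nonzero elements of ℤ_{29} form a cyclic group of order 28.
As gcd(23, 28) = 1, raising to the 23rd power is a bijection on this group: if u^23 ≡ v^23 then (uv^{−1})^23 = 1, and the only element of order dividing gcd(23, 28) = 1 is 1, so u = v.
With φ(0) = 0 this makes φ injective on all of ℤ_{29}, hence bijective (finite equal-size domain and codomain). In particular φ is bijective.
Since φ is bijective, we find the preimage of 14. The inverse of x ↦ x^23 on (ℤ_{29})^× is x ↦ x^11, because 23·11 = 253 = 9·28 + 1 ≡ 1 (mod 28) and x^{28} = 1 for x ≠ 0 (Fermat). So φ⁻¹(14) = 14^11 mod 29.
Repeated squaring mod 29: 14^1 ≡ 14, 14^2 ≡ 14² = 196 ≡ 22, 14^4 ≡ 22² = 484 ≡ 20, 14^8 ≡ 20² = 400 ≡ 23. Since 11 = 8 + 2 + 1, 14^11 ≡ 23·22·14: 23·22 = 506 ≡ 13, then 13·14 = 182 ≡ 8. So 14^11 ≡ 8 (mod 29).
Hence φ⁻¹(14) = 8.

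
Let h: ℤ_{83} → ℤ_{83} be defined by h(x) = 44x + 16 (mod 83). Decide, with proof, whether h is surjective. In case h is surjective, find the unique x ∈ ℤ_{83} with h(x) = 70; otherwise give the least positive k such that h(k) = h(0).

Recall that h is surjective if every y in the codomain equals h(x) for some x in the domain.
Since gcd(44, 83) = 1, 44 is invertible modulo 83. Euclid's algorithm: 83 = 1·44 + 39, 44 = 1·39 + 5, 39 = 7·5 + 4, 5 = 1·4 + 1; back-substituting gives 1 = 17·44 − 9·83, so 44⁻¹ ≡ 17 (mod 83).
Then y ↦ 17(y − 16) is a two-sided inverse to h, so every y ∈ ℤ_{83} has a preimage.
Therefore h is surjective.
Since h is surjective, we compute h⁻¹(70): solve 44x + 16 ≡ 70 (mod 83), i.e. 44x ≡ 54 (mod 83).
Multiplying by 44⁻¹ = 17 gives x ≡ 17·54 = 918 = 11·83 + 5 ≡ 5 (mod 83).
Check: h(5) = 44·5 + 16 = 236 = 2·83 + 70 ≡ 70 (mod 83).

5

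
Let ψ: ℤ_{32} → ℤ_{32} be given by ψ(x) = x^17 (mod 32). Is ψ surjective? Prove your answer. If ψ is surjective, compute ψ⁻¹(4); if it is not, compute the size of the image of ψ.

ψ(0) = 0^17 = 0.
ψ(2): Repeated squaring mod 32: 2^1 ≡ 2, 2^2 ≡ 2² = 4, 2^4 ≡ 4² = 16, 2^8 ≡ 16² = 256 ≡ 0, 2^16 ≡ 0² = 0. Since 17 = 16 + 1, 2^17 ≡ 0·2: 0·2 = 0. So 2^17 ≡ 0 (mod 32).
So ψ(0) = ψ(2) = 0 while 0 ≠ 2, so ψ is not injective.
A non-injective map from the 32-element set ℤ_{32} to itself takes at most 31 distinct values, so it cannot be surjective. So ψ is not surjective.
Since ψ is not surjective, we determine |image(ψ)|. Computing x^17 mod 32 for each x (by repeated squaring, reducing mod 32 at every step), the values ψ(0), ψ(1), …, ψ(31) are: 0, 1, 0, 3, 0, 5, 0, 7, 0, 9, 0, 11, 0, 13, 0, 15, 0, 17, 0, 19, 0, 21, 0, 23, 0, 25, 0, 27, 0, 29, 0, 31.
The distinct values are {0, 1, 3, 5, 7, 9, 11, 13, 15, 17, 19, 21, 23, 25, 27, 29, 31}; there are 17 of them.

17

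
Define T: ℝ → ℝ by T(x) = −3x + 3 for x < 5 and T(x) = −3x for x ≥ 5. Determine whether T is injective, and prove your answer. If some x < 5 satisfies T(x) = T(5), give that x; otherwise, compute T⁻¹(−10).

13/3

Both pieces are strictly decreasing (slopes −3 and −3), so each is injective on its own interval.
The left piece maps (−∞, 5) onto (−12, ∞); the right piece maps [5, ∞) onto (−∞, −15].
These images are disjoint, so no value is attained by both pieces. Hence T is injective.
Because the two images are disjoint, no x < 5 has T(x) = T(5), so we compute T⁻¹(−10): −10 lies in (−12, ∞), so solve −3x + 3 = −10: x = (−10 − 3)/(−3) = 13/3.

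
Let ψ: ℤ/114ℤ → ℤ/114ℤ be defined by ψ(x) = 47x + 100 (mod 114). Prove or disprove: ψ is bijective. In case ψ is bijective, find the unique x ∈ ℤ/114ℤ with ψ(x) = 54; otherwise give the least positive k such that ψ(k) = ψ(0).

If ψ(u) = ψ(v), then 47u ≡ 47v (mod 114). Because gcd(47, 114) = 1, we may cancel 47 to get u ≡ v (mod 114).
We now compute 47⁻¹ mod 114 explicitly. Euclid's algorithm: 114 = 2·47 + 20, 47 = 2·20 + 7, 20 = 2·7 + 6, 7 = 1·6 + 1; back-substituting gives 1 = 17·47 − 7·114, so 47⁻¹ ≡ 17 (mod 114).
Then y ↦ 17(y − 100) is a two-sided inverse to ψ, so every y ∈ ℤ/114ℤ has a preimage.
Therefore ψ is bijective.
Since ψ is bijective, we find ψ⁻¹(54): we need 47x ≡ 54 − 100 ≡ 68 (mod 114). Using 47⁻¹ = 17: x ≡ 17·68 = 1156 = 10·114 + 16, so x = 16.
Check: ψ(16) = 47·16 + 100 = 852 = 7·114 + 54 ≡ 54 (mod 114).

16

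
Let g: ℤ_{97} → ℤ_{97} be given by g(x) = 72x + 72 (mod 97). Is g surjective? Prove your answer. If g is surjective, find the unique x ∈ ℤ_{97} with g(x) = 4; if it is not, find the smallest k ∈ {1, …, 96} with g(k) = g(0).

Since gcd(72, 97) = 1, 72 is invertible modulo 97. Euclid's algorithm: 97 = 1·72 + 25, 72 = 2·25 + 22, 25 = 1·22 + 3, 22 = 7·3 + 1; back-substituting gives 1 = 31·72 − 23·97, so 72⁻¹ ≡ 31 (mod 97).
Then y ↦ 31(y − 72) is a two-sided inverse to g, so every y ∈ ℤ_{97} has a preimage.
So g is surjective.
Since g is surjective, we find g⁻¹(4): we need 72x ≡ 4 − 72 ≡ 29 (mod 97). Using 72⁻¹ = 31: x ≡ 31·29 = 899 = 9·97 + 26, so x = 26.
Check: g(26) = 72·26 + 72 = 1944 = 20·97 + 4 ≡ 4 (mod 97).

26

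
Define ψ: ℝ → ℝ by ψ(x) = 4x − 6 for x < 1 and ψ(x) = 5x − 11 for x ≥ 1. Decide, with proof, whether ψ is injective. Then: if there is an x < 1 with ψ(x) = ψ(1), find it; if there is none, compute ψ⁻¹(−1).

0

Both pieces are strictly increasing (slopes 4 and 5), so each is injective on its own interval.
The left piece maps (−∞, 1) onto (−∞, −2); the right piece maps [1, ∞) onto [−6, ∞).
These images overlap. In particular ψ(1) = −6 (right piece), and solving 4x − 6 = −6 on the left piece gives x = 0 < 1.
So ψ(0) = ψ(1) with 0 ≠ 1, and ψ is not injective. This x = 0 is the requested value below 1.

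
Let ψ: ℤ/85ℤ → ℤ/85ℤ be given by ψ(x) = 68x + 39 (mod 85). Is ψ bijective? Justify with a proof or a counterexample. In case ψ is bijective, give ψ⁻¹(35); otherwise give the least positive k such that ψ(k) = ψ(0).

We have gcd(68, 85) = 17 > 1. Taking u = 0 and v = 5: ψ(0) = 39 and ψ(5) = 68·5 + 39 = 379 ≡ 39 (mod 85).
So ψ(0) = ψ(5) while 0 ≠ 5, so ψ is not injective, hence not bijective.
Since ψ is not bijective, we find the least positive k with ψ(k) = ψ(0): this means 68k ≡ 0 (mod 85), i.e. 85 ∣ 68k. Since gcd(68, 85) = 17, dividing through by 17 this holds exactly when 5 ∣ 4k, and as gcd(4, 5) = 1, exactly when 5 ∣ k.
The smallest positive such k is 5.

5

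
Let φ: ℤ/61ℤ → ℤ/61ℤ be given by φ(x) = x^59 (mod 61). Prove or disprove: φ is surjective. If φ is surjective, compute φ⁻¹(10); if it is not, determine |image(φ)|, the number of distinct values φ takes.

55

Since 61 is prime, the nonzero elements of ℤ/61ℤ form a cyclic group of order 60.
As gcd(59, 60) = 1, raising to the 59th power is a bijection on this group: if u^59 ≡ v^59 then (uv^{−1})^59 = 1, and the only element of order dividing gcd(59, 60) = 1 is 1, so u = v.
With φ(0) = 0 this makes φ injective on all of ℤ/61ℤ, hence bijective (finite equal-size domain and codomain). In particular φ is surjective.
Since φ is surjective, we find the preimage of 10. The inverse of x ↦ x^59 on (ℤ/61ℤ)^× is x ↦ x^59, because 59·59 = 3481 = 58·60 + 1 ≡ 1 (mod 60) and x^{60} = 1 for x ≠ 0 (Fermat). So φ⁻¹(10) = 10^59 mod 61.
Repeated squaring mod 61: 10^1 ≡ 10, 10^2 ≡ 10² = 100 ≡ 39, 10^4 ≡ 39² = 1521 ≡ 57, 10^8 ≡ 57² = 3249 ≡ 16, 10^16 ≡ 16² = 256 ≡ 12, 10^32 ≡ 12² = 144 ≡ 22. Since 59 = 32 + 16 + 8 + 2 + 1, 10^59 ≡ 22·12·16·39·10: 22·12 = 264 ≡ 20, then 20·16 = 320 ≡ 15, then 15·39 = 585 ≡ 36, then 36·10 = 360 ≡ 55. So 10^59 ≡ 55 (mod 61).
Hence φ⁻¹(10) = 55.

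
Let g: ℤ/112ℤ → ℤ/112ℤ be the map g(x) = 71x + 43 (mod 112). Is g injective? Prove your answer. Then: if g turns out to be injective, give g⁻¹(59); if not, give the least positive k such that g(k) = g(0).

16

By definition, g is injective when g(a) = g(b) forces a = b.
If g(a) = g(b), then 71a ≡ 71b (mod 112). Because gcd(71, 112) = 1, we may cancel 71 to get a ≡ b (mod 112).
So g is injective.
We now compute 71⁻¹ mod 112 explicitly. Euclid's algorithm: 112 = 1·71 + 41, 71 = 1·41 + 30, 41 = 1·30 + 11, 30 = 2·11 + 8, 11 = 1·8 + 3, 8 = 2·3 + 2, 3 = 1·2 + 1; back-substituting gives 1 = 71·71 − 45·112, so 71⁻¹ ≡ 71 (mod 112).
Since g is injective, we compute g⁻¹(59): solve 71x + 43 ≡ 59 (mod 112), i.e. 71x ≡ 16 (mod 112).
Multiplying by 71⁻¹ = 71 gives x ≡ 71·16 = 1136 = 10·112 + 16 ≡ 16 (mod 112).
Check: g(16) = 71·16 + 43 = 1179 = 10·112 + 59 ≡ 59 (mod 112).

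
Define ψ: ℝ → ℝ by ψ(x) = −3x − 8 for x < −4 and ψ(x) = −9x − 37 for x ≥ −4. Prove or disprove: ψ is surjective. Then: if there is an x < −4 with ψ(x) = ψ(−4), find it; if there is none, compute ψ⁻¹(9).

Both pieces are strictly decreasing (slopes −3 and −9), so each is injective on its own interval.
The left piece maps (−∞, −4) onto (4, ∞); the right piece maps [−4, ∞) onto (−∞, −1].
The union (4, ∞) ∪ (−∞, −1] omits the interval between 4 and −1; in particular 4 has no preimage. So ψ is not surjective.
Because the two images are disjoint, no x < −4 has ψ(x) = ψ(−4), so we compute ψ⁻¹(9): 9 lies in (4, ∞), so solve −3x − 8 = 9: x = (9 + 8)/(−3) = −17/3.

-17/3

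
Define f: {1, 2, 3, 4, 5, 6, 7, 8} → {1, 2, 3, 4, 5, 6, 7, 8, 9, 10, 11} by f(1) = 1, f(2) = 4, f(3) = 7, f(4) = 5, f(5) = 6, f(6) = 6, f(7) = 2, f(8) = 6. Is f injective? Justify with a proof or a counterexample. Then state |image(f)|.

6

f(5) = 6 = f(6) with 5 ≠ 6, so f is not injective.
The image of f is {1, 2, 4, 5, 6, 7}, which has 6 elements.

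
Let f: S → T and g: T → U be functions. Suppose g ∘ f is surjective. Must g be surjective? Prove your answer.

surjective

Let c ∈ U. Since g ∘ f is surjective, some a ∈ S has g(f(a)) = c. Then b = f(a) ∈ T satisfies g(b) = c. So g is surjective.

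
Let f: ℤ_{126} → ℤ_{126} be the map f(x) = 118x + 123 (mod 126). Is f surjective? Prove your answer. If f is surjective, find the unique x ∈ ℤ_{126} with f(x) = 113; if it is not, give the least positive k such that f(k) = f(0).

63

Recall that surjectivity means every element of the codomain has a preimage under f.
Since gcd(118, 126) = 2, we have 118x ≡ 0 (mod 2) for all x, so f(x) ≡ 1 (mod 2).
But 0 ≢ 1 (mod 2), so 0 ∈ ℤ_{126} has no preimage. Hence f is not surjective.
Since f is not surjective, we find the least positive k with f(k) = f(0): this means 118k ≡ 0 (mod 126), i.e. 126 ∣ 118k. Since gcd(118, 126) = 2, dividing through by 2 this holds exactly when 63 ∣ 59k, and as gcd(59, 63) = 1, exactly when 63 ∣ k.
The smallest positive such k is 63.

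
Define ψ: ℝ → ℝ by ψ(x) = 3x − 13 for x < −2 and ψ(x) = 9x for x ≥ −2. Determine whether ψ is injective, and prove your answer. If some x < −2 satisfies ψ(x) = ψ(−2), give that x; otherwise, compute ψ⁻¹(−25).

Both pieces are strictly increasing (slopes 3 and 9), so each is injective on its own interval.
The left piece maps (−∞, −2) onto (−∞, −19); the right piece maps [−2, ∞) onto [−18, ∞).
These images are disjoint, so no value is attained by both pieces. Hence ψ is injective.
Because the two images are disjoint, no x < −2 has ψ(x) = ψ(−2), so we compute ψ⁻¹(−25): −25 lies in (−∞, −19), so solve 3x − 13 = −25: x = (−25 + 13)/3 = −4.

-4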